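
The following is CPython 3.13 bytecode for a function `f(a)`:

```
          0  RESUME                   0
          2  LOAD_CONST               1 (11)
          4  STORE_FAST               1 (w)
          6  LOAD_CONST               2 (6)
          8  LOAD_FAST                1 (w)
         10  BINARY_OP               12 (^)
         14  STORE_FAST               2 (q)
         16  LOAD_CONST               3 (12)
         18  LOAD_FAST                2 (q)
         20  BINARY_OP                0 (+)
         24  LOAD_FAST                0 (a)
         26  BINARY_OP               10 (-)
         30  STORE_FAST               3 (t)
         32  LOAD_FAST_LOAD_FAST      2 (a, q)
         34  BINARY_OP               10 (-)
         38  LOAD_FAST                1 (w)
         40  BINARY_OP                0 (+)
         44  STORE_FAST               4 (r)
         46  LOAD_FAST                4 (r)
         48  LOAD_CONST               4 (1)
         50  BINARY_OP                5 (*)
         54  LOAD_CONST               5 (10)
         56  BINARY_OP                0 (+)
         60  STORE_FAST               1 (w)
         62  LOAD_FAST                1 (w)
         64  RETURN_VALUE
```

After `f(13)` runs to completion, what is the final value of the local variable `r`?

LOAD_CONST → push 11. Stack: [11]
STORE_FAST w → w=11. Stack: []
LOAD_CONST → push 6. Stack: [6]
LOAD_FAST w → push 11. Stack: [6, 11]
BINARY_OP ^ → 6 ^ 11 = 13. Stack: [13]
STORE_FAST q → q=13. Stack: []
LOAD_CONST → push 12. Stack: [12]
LOAD_FAST q → push 13. Stack: [12, 13]
BINARY_OP + → 12 + 13 = 25. Stack: [25]
LOAD_FAST a → push 13. Stack: [25, 13]
BINARY_OP - → 25 - 13 = 12. Stack: [12]
STORE_FAST t → t=12. Stack: []
LOAD_FAST_LOAD_FAST a,q → push 13,13. Stack: [13, 13]
BINARY_OP - → 13 - 13 = 0. Stack: [0]
LOAD_FAST w → push 11. Stack: [0, 11]
BINARY_OP + → 0 + 11 = 11. Stack: [11]
STORE_FAST r → r=11. Stack: []
LOAD_FAST r → push 11. Stack: [11]
LOAD_CONST → push 1. Stack: [11, 1]
BINARY_OP * → 11 * 1 = 11. Stack: [11]
LOAD_CONST → push 10. Stack: [11, 10]
BINARY_OP + → 11 + 10 = 21. Stack: [21]
STORE_FAST w → w=21. Stack: []
LOAD_FAST w → push 21. Stack: [21]
RETURN_VALUE → return 21.

11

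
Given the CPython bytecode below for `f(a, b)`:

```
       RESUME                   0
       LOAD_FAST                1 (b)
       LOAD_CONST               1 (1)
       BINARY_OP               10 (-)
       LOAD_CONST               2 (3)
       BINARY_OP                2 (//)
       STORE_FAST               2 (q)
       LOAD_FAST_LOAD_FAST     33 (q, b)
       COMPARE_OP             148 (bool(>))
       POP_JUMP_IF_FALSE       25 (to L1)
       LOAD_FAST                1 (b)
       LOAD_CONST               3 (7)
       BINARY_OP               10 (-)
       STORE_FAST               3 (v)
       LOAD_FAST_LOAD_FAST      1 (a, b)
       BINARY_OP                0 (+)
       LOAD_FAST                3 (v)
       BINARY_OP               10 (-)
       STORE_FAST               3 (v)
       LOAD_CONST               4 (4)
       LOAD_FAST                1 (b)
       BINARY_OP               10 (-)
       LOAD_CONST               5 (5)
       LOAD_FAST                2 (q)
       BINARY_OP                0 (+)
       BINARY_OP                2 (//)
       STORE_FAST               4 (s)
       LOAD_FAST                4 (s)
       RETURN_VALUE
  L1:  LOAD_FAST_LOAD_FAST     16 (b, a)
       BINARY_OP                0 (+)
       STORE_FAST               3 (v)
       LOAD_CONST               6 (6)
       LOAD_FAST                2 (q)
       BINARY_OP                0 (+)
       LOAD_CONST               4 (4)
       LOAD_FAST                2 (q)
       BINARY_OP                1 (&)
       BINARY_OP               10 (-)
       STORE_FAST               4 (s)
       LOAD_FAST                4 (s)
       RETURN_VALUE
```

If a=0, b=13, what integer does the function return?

LOAD_FAST b → push 13. Stack: [13]
LOAD_CONST → push 1. Stack: [13, 1]
BINARY_OP - → 13 - 1 = 12. Stack: [12]
LOAD_CONST → push 3. Stack: [12, 3]
BINARY_OP // → 12 // 3 = 4. Stack: [4]
STORE_FAST q → q=4. Stack: []
LOAD_FAST_LOAD_FAST q,b → push 4,13. Stack: [4, 13]
COMPARE_OP bool(>) → 4 vs 13 = False. Stack: [False]
POP_JUMP_IF_FALSE → pop False; jump. Stack: []
LOAD_FAST_LOAD_FAST b,a → push 13,0. Stack: [13, 0]
BINARY_OP + → 13 + 0 = 13. Stack: [13]
STORE_FAST v → v=13. Stack: []
LOAD_CONST → push 6. Stack: [6]
LOAD_FAST q → push 4. Stack: [6, 4]
BINARY_OP + → 6 + 4 = 10. Stack: [10]
LOAD_CONST → push 4. Stack: [10, 4]
LOAD_FAST q → push 4. Stack: [10, 4, 4]
BINARY_OP & → 4 & 4 = 4. Stack: [10, 4]
BINARY_OP - → 10 - 4 = 6. Stack: [6]
STORE_FAST s → s=6. Stack: []
LOAD_FAST s → push 6. Stack: [6]
RETURN_VALUE → return 6.

6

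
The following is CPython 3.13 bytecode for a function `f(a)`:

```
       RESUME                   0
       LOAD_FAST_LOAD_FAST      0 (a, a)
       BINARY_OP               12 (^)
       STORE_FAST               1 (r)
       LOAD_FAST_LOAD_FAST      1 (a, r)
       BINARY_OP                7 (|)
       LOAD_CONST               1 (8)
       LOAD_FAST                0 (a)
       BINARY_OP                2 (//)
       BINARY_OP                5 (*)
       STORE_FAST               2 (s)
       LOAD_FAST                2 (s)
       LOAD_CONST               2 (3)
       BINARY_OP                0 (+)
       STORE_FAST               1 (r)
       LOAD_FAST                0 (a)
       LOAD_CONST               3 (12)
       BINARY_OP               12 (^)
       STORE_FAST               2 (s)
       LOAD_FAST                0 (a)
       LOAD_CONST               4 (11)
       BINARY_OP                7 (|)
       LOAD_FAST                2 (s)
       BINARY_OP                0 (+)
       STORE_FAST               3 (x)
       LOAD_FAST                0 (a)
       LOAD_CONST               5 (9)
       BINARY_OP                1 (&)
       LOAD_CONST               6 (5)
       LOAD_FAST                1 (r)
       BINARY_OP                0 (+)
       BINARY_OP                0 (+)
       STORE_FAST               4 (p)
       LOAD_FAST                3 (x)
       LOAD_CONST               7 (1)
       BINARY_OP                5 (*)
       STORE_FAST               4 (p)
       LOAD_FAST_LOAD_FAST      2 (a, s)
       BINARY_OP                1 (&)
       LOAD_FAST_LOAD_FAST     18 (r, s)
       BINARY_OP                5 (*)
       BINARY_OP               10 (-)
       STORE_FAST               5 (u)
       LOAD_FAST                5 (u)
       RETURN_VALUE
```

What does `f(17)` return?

-70

LOAD_FAST_LOAD_FAST a,a → push 17,17. Stack: [17, 17]
BINARY_OP ^ → 17 ^ 17 = 0. Stack: [0]
STORE_FAST r → r=0. Stack: []
LOAD_FAST_LOAD_FAST a,r → push 17,0. Stack: [17, 0]
BINARY_OP | → 17 | 0 = 17. Stack: [17]
LOAD_CONST → push 8. Stack: [17, 8]
LOAD_FAST a → push 17. Stack: [17, 8, 17]
BINARY_OP // → 8 // 17 = 0. Stack: [17, 0]
BINARY_OP * → 17 * 0 = 0. Stack: [0]
STORE_FAST s → s=0. Stack: []
LOAD_FAST s → push 0. Stack: [0]
LOAD_CONST → push 3. Stack: [0, 3]
BINARY_OP + → 0 + 3 = 3. Stack: [3]
STORE_FAST r → r=3. Stack: []
LOAD_FAST a → push 17. Stack: [17]
LOAD_CONST → push 12. Stack: [17, 12]
BINARY_OP ^ → 17 ^ 12 = 29. Stack: [29]
STORE_FAST s → s=29. Stack: []
LOAD_FAST a → push 17. Stack: [17]
LOAD_CONST → push 11. Stack: [17, 11]
BINARY_OP | → 17 | 11 = 27. Stack: [27]
LOAD_FAST s → push 29. Stack: [27, 29]
BINARY_OP + → 27 + 29 = 56. Stack: [56]
STORE_FAST x → x=56. Stack: []
LOAD_FAST a → push 17. Stack: [17]
LOAD_CONST → push 9. Stack: [17, 9]
BINARY_OP & → 17 & 9 = 1. Stack: [1]
LOAD_CONST → push 5. Stack: [1, 5]
LOAD_FAST r → push 3. Stack: [1, 5, 3]
BINARY_OP + → 5 + 3 = 8. Stack: [1, 8]
BINARY_OP + → 1 + 8 = 9. Stack: [9]
STORE_FAST p → p=9. Stack: []
LOAD_FAST x → push 56. Stack: [56]
LOAD_CONST → push 1. Stack: [56, 1]
BINARY_OP * → 56 * 1 = 56. Stack: [56]
STORE_FAST p → p=56. Stack: []
LOAD_FAST_LOAD_FAST a,s → push 17,29. Stack: [17, 29]
BINARY_OP & → 17 & 29 = 17. Stack: [17]
LOAD_FAST_LOAD_FAST r,s → push 3,29. Stack: [17, 3, 29]
BINARY_OP * → 3 * 29 = 87. Stack: [17, 87]
BINARY_OP - → 17 - 87 = -70. Stack: [-70]
STORE_FAST u → u=-70. Stack: []
LOAD_FAST u → push -70. Stack: [-70]
RETURN_VALUE → return -70.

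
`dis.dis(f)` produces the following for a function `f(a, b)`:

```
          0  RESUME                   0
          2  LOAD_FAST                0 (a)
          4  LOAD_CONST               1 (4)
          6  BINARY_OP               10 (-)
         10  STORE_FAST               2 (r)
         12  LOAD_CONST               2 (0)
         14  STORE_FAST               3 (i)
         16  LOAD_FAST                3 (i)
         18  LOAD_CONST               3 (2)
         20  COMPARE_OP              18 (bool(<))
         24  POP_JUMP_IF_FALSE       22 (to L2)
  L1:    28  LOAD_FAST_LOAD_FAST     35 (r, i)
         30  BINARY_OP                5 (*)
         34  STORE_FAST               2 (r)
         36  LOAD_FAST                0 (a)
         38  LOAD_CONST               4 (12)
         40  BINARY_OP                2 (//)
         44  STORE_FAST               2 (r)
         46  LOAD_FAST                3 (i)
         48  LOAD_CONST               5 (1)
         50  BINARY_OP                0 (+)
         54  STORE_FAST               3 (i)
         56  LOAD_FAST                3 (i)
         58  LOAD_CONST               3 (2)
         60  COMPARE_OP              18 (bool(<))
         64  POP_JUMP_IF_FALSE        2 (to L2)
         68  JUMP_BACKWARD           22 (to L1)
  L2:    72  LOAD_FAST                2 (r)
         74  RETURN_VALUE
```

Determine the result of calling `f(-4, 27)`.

-1

LOAD_FAST a → push -4. Stack: [-4]
LOAD_CONST → push 4. Stack: [-4, 4]
BINARY_OP - → -4 - 4 = -8. Stack: [-8]
STORE_FAST r → r=-8. Stack: []
LOAD_CONST → push 0. Stack: [0]
STORE_FAST i → i=0. Stack: []
LOAD_FAST i → push 0. Stack: [0]
LOAD_CONST → push 2. Stack: [0, 2]
COMPARE_OP bool(<) → 0 vs 2 = True. Stack: [True]
POP_JUMP_IF_FALSE → pop True; no jump. Stack: []
LOAD_FAST_LOAD_FAST r,i → push -8,0. Stack: [-8, 0]
BINARY_OP * → -8 * 0 = 0. Stack: [0]
STORE_FAST r → r=0. Stack: []
LOAD_FAST a → push -4. Stack: [-4]
LOAD_CONST → push 12. Stack: [-4, 12]
BINARY_OP // → -4 // 12 = -1. Stack: [-1]
STORE_FAST r → r=-1. Stack: []
LOAD_FAST i → push 0. Stack: [0]
LOAD_CONST → push 1. Stack: [0, 1]
BINARY_OP + → 0 + 1 = 1. Stack: [1]
STORE_FAST i → i=1. Stack: []
LOAD_FAST i → push 1. Stack: [1]
LOAD_CONST → push 2. Stack: [1, 2]
COMPARE_OP bool(<) → 1 vs 2 = True. Stack: [True]
POP_JUMP_IF_FALSE → pop True; no jump. Stack: []
LOAD_FAST_LOAD_FAST r,i → push -1,1. Stack: [-1, 1]
BINARY_OP * → -1 * 1 = -1. Stack: [-1]
STORE_FAST r → r=-1. Stack: []
LOAD_FAST a → push -4. Stack: [-4]
LOAD_CONST → push 12. Stack: [-4, 12]
BINARY_OP // → -4 // 12 = -1. Stack: [-1]
STORE_FAST r → r=-1. Stack: []
LOAD_FAST i → push 1. Stack: [1]
LOAD_CONST → push 1. Stack: [1, 1]
BINARY_OP + → 1 + 1 = 2. Stack: [2]
STORE_FAST i → i=2. Stack: []
LOAD_FAST i → push 2. Stack: [2]
LOAD_CONST → push 2. Stack: [2, 2]
COMPARE_OP bool(<) → 2 vs 2 = False. Stack: [False]
POP_JUMP_IF_FALSE → pop False; jump. Stack: []
LOAD_FAST r → push -1. Stack: [-1]
RETURN_VALUE → return -1.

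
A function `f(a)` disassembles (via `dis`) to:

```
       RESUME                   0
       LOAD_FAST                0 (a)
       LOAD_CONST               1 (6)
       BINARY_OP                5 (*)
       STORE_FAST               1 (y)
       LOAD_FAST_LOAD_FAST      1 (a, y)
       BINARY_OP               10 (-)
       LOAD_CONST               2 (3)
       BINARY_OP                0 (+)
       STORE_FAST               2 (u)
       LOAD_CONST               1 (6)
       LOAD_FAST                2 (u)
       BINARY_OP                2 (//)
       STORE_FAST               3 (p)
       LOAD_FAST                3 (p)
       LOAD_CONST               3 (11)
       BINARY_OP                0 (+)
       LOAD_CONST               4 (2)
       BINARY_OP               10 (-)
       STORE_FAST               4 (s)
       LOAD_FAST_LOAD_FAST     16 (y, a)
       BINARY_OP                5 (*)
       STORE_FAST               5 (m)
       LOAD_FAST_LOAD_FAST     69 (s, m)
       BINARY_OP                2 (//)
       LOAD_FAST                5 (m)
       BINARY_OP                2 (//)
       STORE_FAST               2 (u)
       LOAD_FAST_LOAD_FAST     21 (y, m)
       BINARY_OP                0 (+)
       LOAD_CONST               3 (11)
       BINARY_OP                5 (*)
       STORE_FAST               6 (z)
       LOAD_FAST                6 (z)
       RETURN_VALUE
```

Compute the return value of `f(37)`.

LOAD_FAST a → push 37. Stack: [37]
LOAD_CONST → push 6. Stack: [37, 6]
BINARY_OP * → 37 * 6 = 222. Stack: [222]
STORE_FAST y → y=222. Stack: []
LOAD_FAST_LOAD_FAST a,y → push 37,222. Stack: [37, 222]
BINARY_OP - → 37 - 222 = -185. Stack: [-185]
LOAD_CONST → push 3. Stack: [-185, 3]
BINARY_OP + → -185 + 3 = -182. Stack: [-182]
STORE_FAST u → u=-182. Stack: []
LOAD_CONST → push 6. Stack: [6]
LOAD_FAST u → push -182. Stack: [6, -182]
BINARY_OP // → 6 // -182 = -1. Stack: [-1]
STORE_FAST p → p=-1. Stack: []
LOAD_FAST p → push -1. Stack: [-1]
LOAD_CONST → push 11. Stack: [-1, 11]
BINARY_OP + → -1 + 11 = 10. Stack: [10]
LOAD_CONST → push 2. Stack: [10, 2]
BINARY_OP - → 10 - 2 = 8. Stack: [8]
STORE_FAST s → s=8. Stack: []
LOAD_FAST_LOAD_FAST y,a → push 222,37. Stack: [222, 37]
BINARY_OP * → 222 * 37 = 8214. Stack: [8214]
STORE_FAST m → m=8214. Stack: []
LOAD_FAST_LOAD_FAST s,m → push 8,8214. Stack: [8, 8214]
BINARY_OP // → 8 // 8214 = 0. Stack: [0]
LOAD_FAST m → push 8214. Stack: [0, 8214]
BINARY_OP // → 0 // 8214 = 0. Stack: [0]
STORE_FAST u → u=0. Stack: []
LOAD_FAST_LOAD_FAST y,m → push 222,8214. Stack: [222, 8214]
BINARY_OP + → 222 + 8214 = 8436. Stack: [8436]
LOAD_CONST → push 11. Stack: [8436, 11]
BINARY_OP * → 8436 * 11 = 92796. Stack: [92796]
STORE_FAST z → z=92796. Stack: []
LOAD_FAST z → push 92796. Stack: [92796]
RETURN_VALUE → return 92796.

92796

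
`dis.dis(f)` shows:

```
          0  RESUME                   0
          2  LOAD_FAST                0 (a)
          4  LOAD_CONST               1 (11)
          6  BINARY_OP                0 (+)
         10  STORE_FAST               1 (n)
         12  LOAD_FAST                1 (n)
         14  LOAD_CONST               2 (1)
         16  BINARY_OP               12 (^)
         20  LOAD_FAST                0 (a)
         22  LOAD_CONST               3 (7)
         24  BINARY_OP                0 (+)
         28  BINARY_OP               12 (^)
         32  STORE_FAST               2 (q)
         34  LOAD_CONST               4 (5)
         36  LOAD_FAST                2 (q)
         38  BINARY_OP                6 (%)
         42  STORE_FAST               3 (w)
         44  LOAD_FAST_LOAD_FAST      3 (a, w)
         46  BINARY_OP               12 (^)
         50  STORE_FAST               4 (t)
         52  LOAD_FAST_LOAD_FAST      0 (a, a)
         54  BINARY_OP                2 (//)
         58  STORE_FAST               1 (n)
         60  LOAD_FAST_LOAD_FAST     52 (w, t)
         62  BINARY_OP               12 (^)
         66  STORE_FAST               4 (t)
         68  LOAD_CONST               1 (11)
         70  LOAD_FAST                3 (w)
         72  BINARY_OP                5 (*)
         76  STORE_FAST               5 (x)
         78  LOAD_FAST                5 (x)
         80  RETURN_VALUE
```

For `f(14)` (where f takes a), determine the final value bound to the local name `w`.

LOAD_FAST a → push 14. Stack: [14]
LOAD_CONST → push 11. Stack: [14, 11]
BINARY_OP + → 14 + 11 = 25. Stack: [25]
STORE_FAST n → n=25. Stack: []
LOAD_FAST n → push 25. Stack: [25]
LOAD_CONST → push 1. Stack: [25, 1]
BINARY_OP ^ → 25 ^ 1 = 24. Stack: [24]
LOAD_FAST a → push 14. Stack: [24, 14]
LOAD_CONST → push 7. Stack: [24, 14, 7]
BINARY_OP + → 14 + 7 = 21. Stack: [24, 21]
BINARY_OP ^ → 24 ^ 21 = 13. Stack: [13]
STORE_FAST q → q=13. Stack: []
LOAD_CONST → push 5. Stack: [5]
LOAD_FAST q → push 13. Stack: [5, 13]
BINARY_OP % → 5 % 13 = 5. Stack: [5]
STORE_FAST w → w=5. Stack: []
LOAD_FAST_LOAD_FAST a,w → push 14,5. Stack: [14, 5]
BINARY_OP ^ → 14 ^ 5 = 11. Stack: [11]
STORE_FAST t → t=11. Stack: []
LOAD_FAST_LOAD_FAST a,a → push 14,14. Stack: [14, 14]
BINARY_OP // → 14 // 14 = 1. Stack: [1]
STORE_FAST n → n=1. Stack: []
LOAD_FAST_LOAD_FAST w,t → push 5,11. Stack: [5, 11]
BINARY_OP ^ → 5 ^ 11 = 14. Stack: [14]
STORE_FAST t → t=14. Stack: []
LOAD_CONST → push 11. Stack: [11]
LOAD_FAST w → push 5. Stack: [11, 5]
BINARY_OP * → 11 * 5 = 55. Stack: [55]
STORE_FAST x → x=55. Stack: []
LOAD_FAST x → push 55. Stack: [55]
RETURN_VALUE → return 55.

5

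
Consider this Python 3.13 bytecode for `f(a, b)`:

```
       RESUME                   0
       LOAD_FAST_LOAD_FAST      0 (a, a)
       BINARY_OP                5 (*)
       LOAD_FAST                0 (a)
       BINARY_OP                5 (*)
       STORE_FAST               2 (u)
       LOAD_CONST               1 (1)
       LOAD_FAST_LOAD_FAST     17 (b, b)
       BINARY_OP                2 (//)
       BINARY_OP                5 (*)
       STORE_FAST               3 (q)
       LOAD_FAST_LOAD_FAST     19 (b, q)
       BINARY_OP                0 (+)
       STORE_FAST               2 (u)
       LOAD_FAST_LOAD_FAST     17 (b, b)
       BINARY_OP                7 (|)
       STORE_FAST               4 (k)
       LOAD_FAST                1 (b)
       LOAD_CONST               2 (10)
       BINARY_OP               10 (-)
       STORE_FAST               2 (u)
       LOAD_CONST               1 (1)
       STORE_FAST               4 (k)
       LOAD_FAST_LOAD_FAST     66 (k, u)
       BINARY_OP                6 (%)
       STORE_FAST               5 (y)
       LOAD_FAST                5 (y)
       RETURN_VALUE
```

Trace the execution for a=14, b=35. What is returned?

1

LOAD_FAST_LOAD_FAST a,a → push 14,14. Stack: [14, 14]
BINARY_OP * → 14 * 14 = 196. Stack: [196]
LOAD_FAST a → push 14. Stack: [196, 14]
BINARY_OP * → 196 * 14 = 2744. Stack: [2744]
STORE_FAST u → u=2744. Stack: []
LOAD_CONST → push 1. Stack: [1]
LOAD_FAST_LOAD_FAST b,b → push 35,35. Stack: [1, 35, 35]
BINARY_OP // → 35 // 35 = 1. Stack: [1, 1]
BINARY_OP * → 1 * 1 = 1. Stack: [1]
STORE_FAST q → q=1. Stack: []
LOAD_FAST_LOAD_FAST b,q → push 35,1. Stack: [35, 1]
BINARY_OP + → 35 + 1 = 36. Stack: [36]
STORE_FAST u → u=36. Stack: []
LOAD_FAST_LOAD_FAST b,b → push 35,35. Stack: [35, 35]
BINARY_OP | → 35 | 35 = 35. Stack: [35]
STORE_FAST k → k=35. Stack: []
LOAD_FAST b → push 35. Stack: [35]
LOAD_CONST → push 10. Stack: [35, 10]
BINARY_OP - → 35 - 10 = 25. Stack: [25]
STORE_FAST u → u=25. Stack: []
LOAD_CONST → push 1. Stack: [1]
STORE_FAST k → k=1. Stack: []
LOAD_FAST_LOAD_FAST k,u → push 1,25. Stack: [1, 25]
BINARY_OP % → 1 % 25 = 1. Stack: [1]
STORE_FAST y → y=1. Stack: []
LOAD_FAST y → push 1. Stack: [1]
RETURN_VALUE → return 1.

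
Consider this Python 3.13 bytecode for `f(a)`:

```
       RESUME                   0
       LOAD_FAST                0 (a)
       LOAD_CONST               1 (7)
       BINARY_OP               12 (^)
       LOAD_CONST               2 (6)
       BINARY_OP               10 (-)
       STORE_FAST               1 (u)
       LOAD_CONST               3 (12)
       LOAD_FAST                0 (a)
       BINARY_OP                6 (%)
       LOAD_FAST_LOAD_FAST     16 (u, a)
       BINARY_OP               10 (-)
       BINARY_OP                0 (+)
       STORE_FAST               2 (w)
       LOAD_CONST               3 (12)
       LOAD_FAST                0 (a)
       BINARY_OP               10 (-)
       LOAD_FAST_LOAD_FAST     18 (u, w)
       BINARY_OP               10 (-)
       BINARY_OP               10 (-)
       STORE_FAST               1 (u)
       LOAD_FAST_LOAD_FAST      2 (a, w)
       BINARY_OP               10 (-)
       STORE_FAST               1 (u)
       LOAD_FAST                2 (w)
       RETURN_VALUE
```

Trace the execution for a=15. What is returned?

LOAD_FAST a → push 15. Stack: [15]
LOAD_CONST → push 7. Stack: [15, 7]
BINARY_OP ^ → 15 ^ 7 = 8. Stack: [8]
LOAD_CONST → push 6. Stack: [8, 6]
BINARY_OP - → 8 - 6 = 2. Stack: [2]
STORE_FAST u → u=2. Stack: []
LOAD_CONST → push 12. Stack: [12]
LOAD_FAST a → push 15. Stack: [12, 15]
BINARY_OP % → 12 % 15 = 12. Stack: [12]
LOAD_FAST_LOAD_FAST u,a → push 2,15. Stack: [12, 2, 15]
BINARY_OP - → 2 - 15 = -13. Stack: [12, -13]
BINARY_OP + → 12 + -13 = -1. Stack: [-1]
STORE_FAST w → w=-1. Stack: []
LOAD_CONST → push 12. Stack: [12]
LOAD_FAST a → push 15. Stack: [12, 15]
BINARY_OP - → 12 - 15 = -3. Stack: [-3]
LOAD_FAST_LOAD_FAST u,w → push 2,-1. Stack: [-3, 2, -1]
BINARY_OP - → 2 - -1 = 3. Stack: [-3, 3]
BINARY_OP - → -3 - 3 = -6. Stack: [-6]
STORE_FAST u → u=-6. Stack: []
LOAD_FAST_LOAD_FAST a,w → push 15,-1. Stack: [15, -1]
BINARY_OP - → 15 - -1 = 16. Stack: [16]
STORE_FAST u → u=16. Stack: []
LOAD_FAST w → push -1. Stack: [-1]
RETURN_VALUE → return -1.

-1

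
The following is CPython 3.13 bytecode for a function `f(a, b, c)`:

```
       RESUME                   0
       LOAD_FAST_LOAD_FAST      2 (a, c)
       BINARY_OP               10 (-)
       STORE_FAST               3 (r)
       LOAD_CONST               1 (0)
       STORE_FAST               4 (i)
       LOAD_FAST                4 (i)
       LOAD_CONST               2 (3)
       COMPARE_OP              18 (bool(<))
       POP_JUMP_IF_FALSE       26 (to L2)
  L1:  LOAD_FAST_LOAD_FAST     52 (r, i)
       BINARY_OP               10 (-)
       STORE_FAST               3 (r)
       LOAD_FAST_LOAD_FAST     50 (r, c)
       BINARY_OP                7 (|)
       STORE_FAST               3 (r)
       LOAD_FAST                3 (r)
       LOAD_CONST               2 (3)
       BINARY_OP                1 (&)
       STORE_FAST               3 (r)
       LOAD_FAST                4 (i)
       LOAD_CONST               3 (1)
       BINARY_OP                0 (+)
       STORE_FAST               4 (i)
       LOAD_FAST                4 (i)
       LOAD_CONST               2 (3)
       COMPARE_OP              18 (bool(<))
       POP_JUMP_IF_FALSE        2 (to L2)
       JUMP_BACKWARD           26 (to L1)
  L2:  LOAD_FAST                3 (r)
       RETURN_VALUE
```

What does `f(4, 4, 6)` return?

3

LOAD_FAST_LOAD_FAST a,c → push 4,6. Stack: [4, 6]
BINARY_OP - → 4 - 6 = -2. Stack: [-2]
STORE_FAST r → r=-2. Stack: []
LOAD_CONST → push 0. Stack: [0]
STORE_FAST i → i=0. Stack: []
LOAD_FAST i → push 0. Stack: [0]
LOAD_CONST → push 3. Stack: [0, 3]
COMPARE_OP bool(<) → 0 vs 3 = True. Stack: [True]
POP_JUMP_IF_FALSE → pop True; no jump. Stack: []
LOAD_FAST_LOAD_FAST r,i → push -2,0. Stack: [-2, 0]
BINARY_OP - → -2 - 0 = -2. Stack: [-2]
STORE_FAST r → r=-2. Stack: []
LOAD_FAST_LOAD_FAST r,c → push -2,6. Stack: [-2, 6]
BINARY_OP | → -2 | 6 = -2. Stack: [-2]
STORE_FAST r → r=-2. Stack: []
LOAD_FAST r → push -2. Stack: [-2]
LOAD_CONST → push 3. Stack: [-2, 3]
BINARY_OP & → -2 & 3 = 2. Stack: [2]
STORE_FAST r → r=2. Stack: []
LOAD_FAST i → push 0. Stack: [0]
LOAD_CONST → push 1. Stack: [0, 1]
BINARY_OP + → 0 + 1 = 1. Stack: [1]
STORE_FAST i → i=1. Stack: []
LOAD_FAST i → push 1. Stack: [1]
LOAD_CONST → push 3. Stack: [1, 3]
COMPARE_OP bool(<) → 1 vs 3 = True. Stack: [True]
POP_JUMP_IF_FALSE → pop True; no jump. Stack: []
LOAD_FAST_LOAD_FAST r,i → push 2,1. Stack: [2, 1]
BINARY_OP - → 2 - 1 = 1. Stack: [1]
STORE_FAST r → r=1. Stack: []
LOAD_FAST_LOAD_FAST r,c → push 1,6. Stack: [1, 6]
BINARY_OP | → 1 | 6 = 7. Stack: [7]
STORE_FAST r → r=7. Stack: []
LOAD_FAST r → push 7. Stack: [7]
LOAD_CONST → push 3. Stack: [7, 3]
BINARY_OP & → 7 & 3 = 3. Stack: [3]
STORE_FAST r → r=3. Stack: []
LOAD_FAST i → push 1. Stack: [1]
LOAD_CONST → push 1. Stack: [1, 1]
BINARY_OP + → 1 + 1 = 2. Stack: [2]
STORE_FAST i → i=2. Stack: []
LOAD_FAST i → push 2. Stack: [2]
LOAD_CONST → push 3. Stack: [2, 3]
COMPARE_OP bool(<) → 2 vs 3 = True. Stack: [True]
POP_JUMP_IF_FALSE → pop True; no jump. Stack: []
LOAD_FAST_LOAD_FAST r,i → push 3,2. Stack: [3, 2]
BINARY_OP - → 3 - 2 = 1. Stack: [1]
STORE_FAST r → r=1. Stack: []
LOAD_FAST_LOAD_FAST r,c → push 1,6. Stack: [1, 6]
BINARY_OP | → 1 | 6 = 7. Stack: [7]
STORE_FAST r → r=7. Stack: []
LOAD_FAST r → push 7. Stack: [7]
LOAD_CONST → push 3. Stack: [7, 3]
BINARY_OP & → 7 & 3 = 3. Stack: [3]
STORE_FAST r → r=3. Stack: []
LOAD_FAST i → push 2. Stack: [2]
LOAD_CONST → push 1. Stack: [2, 1]
BINARY_OP + → 2 + 1 = 3. Stack: [3]
STORE_FAST i → i=3. Stack: []
LOAD_FAST i → push 3. Stack: [3]
LOAD_CONST → push 3. Stack: [3, 3]
COMPARE_OP bool(<) → 3 vs 3 = False. Stack: [False]
POP_JUMP_IF_FALSE → pop False; jump. Stack: []
LOAD_FAST r → push 3. Stack: [3]
RETURN_VALUE → return 3.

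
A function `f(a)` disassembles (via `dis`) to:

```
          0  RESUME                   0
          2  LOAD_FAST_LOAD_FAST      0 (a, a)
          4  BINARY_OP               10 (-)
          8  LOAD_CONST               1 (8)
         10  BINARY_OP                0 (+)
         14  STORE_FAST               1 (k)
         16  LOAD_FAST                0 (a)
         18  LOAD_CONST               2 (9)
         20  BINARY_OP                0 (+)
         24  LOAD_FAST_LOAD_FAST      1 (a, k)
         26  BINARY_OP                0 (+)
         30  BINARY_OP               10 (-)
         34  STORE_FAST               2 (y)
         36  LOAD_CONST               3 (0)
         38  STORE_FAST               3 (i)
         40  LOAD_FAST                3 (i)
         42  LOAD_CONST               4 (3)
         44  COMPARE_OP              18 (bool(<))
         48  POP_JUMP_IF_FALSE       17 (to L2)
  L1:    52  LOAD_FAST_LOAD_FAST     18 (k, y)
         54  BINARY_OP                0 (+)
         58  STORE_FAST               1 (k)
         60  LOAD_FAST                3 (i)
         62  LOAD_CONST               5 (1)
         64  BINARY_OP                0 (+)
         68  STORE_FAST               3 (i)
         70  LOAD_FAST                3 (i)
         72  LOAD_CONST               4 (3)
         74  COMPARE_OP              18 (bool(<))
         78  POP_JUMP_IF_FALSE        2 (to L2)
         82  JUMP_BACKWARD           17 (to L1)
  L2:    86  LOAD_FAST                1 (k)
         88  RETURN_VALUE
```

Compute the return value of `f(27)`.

11

LOAD_FAST_LOAD_FAST a,a → push 27,27. Stack: [27, 27]
BINARY_OP - → 27 - 27 = 0. Stack: [0]
LOAD_CONST → push 8. Stack: [0, 8]
BINARY_OP + → 0 + 8 = 8. Stack: [8]
STORE_FAST k → k=8. Stack: []
LOAD_FAST a → push 27. Stack: [27]
LOAD_CONST → push 9. Stack: [27, 9]
BINARY_OP + → 27 + 9 = 36. Stack: [36]
LOAD_FAST_LOAD_FAST a,k → push 27,8. Stack: [36, 27, 8]
BINARY_OP + → 27 + 8 = 35. Stack: [36, 35]
BINARY_OP - → 36 - 35 = 1. Stack: [1]
STORE_FAST y → y=1. Stack: []
LOAD_CONST → push 0. Stack: [0]
STORE_FAST i → i=0. Stack: []
LOAD_FAST i → push 0. Stack: [0]
LOAD_CONST → push 3. Stack: [0, 3]
COMPARE_OP bool(<) → 0 vs 3 = True. Stack: [True]
POP_JUMP_IF_FALSE → pop True; no jump. Stack: []
LOAD_FAST_LOAD_FAST k,y → push 8,1. Stack: [8, 1]
BINARY_OP + → 8 + 1 = 9. Stack: [9]
STORE_FAST k → k=9. Stack: []
LOAD_FAST i → push 0. Stack: [0]
LOAD_CONST → push 1. Stack: [0, 1]
BINARY_OP + → 0 + 1 = 1. Stack: [1]
STORE_FAST i → i=1. Stack: []
LOAD_FAST i → push 1. Stack: [1]
LOAD_CONST → push 3. Stack: [1, 3]
COMPARE_OP bool(<) → 1 vs 3 = True. Stack: [True]
POP_JUMP_IF_FALSE → pop True; no jump. Stack: []
LOAD_FAST_LOAD_FAST k,y → push 9,1. Stack: [9, 1]
BINARY_OP + → 9 + 1 = 10. Stack: [10]
STORE_FAST k → k=10. Stack: []
LOAD_FAST i → push 1. Stack: [1]
LOAD_CONST → push 1. Stack: [1, 1]
BINARY_OP + → 1 + 1 = 2. Stack: [2]
STORE_FAST i → i=2. Stack: []
LOAD_FAST i → push 2. Stack: [2]
LOAD_CONST → push 3. Stack: [2, 3]
COMPARE_OP bool(<) → 2 vs 3 = True. Stack: [True]
POP_JUMP_IF_FALSE → pop True; no jump. Stack: []
LOAD_FAST_LOAD_FAST k,y → push 10,1. Stack: [10, 1]
BINARY_OP + → 10 + 1 = 11. Stack: [11]
STORE_FAST k → k=11. Stack: []
LOAD_FAST i → push 2. Stack: [2]
LOAD_CONST → push 1. Stack: [2, 1]
BINARY_OP + → 2 + 1 = 3. Stack: [3]
STORE_FAST i → i=3. Stack: []
LOAD_FAST i → push 3. Stack: [3]
LOAD_CONST → push 3. Stack: [3, 3]
COMPARE_OP bool(<) → 3 vs 3 = False. Stack: [False]
POP_JUMP_IF_FALSE → pop False; jump. Stack: []
LOAD_FAST k → push 11. Stack: [11]
RETURN_VALUE → return 11.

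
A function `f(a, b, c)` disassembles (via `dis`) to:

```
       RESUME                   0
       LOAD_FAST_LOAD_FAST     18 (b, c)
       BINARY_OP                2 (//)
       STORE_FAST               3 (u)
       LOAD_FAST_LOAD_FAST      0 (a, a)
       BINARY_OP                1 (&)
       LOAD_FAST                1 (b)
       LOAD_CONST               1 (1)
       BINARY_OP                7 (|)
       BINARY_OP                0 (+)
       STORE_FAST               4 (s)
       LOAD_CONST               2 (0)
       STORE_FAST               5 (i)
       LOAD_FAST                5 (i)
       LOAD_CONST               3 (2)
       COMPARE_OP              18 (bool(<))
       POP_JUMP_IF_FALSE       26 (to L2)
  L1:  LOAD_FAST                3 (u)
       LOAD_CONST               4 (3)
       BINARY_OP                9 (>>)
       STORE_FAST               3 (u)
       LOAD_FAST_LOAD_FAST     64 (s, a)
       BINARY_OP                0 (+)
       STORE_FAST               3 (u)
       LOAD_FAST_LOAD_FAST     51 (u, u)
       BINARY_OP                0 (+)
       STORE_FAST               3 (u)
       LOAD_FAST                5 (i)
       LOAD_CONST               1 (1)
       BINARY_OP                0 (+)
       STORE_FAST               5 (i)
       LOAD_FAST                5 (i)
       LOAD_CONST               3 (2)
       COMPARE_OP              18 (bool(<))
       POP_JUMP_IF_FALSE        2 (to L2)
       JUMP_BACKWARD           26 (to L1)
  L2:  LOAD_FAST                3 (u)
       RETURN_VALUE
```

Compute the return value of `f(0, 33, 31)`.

LOAD_FAST_LOAD_FAST b,c → push 33,31. Stack: [33, 31]
BINARY_OP // → 33 // 31 = 1. Stack: [1]
STORE_FAST u → u=1. Stack: []
LOAD_FAST_LOAD_FAST a,a → push 0,0. Stack: [0, 0]
BINARY_OP & → 0 & 0 = 0. Stack: [0]
LOAD_FAST b → push 33. Stack: [0, 33]
LOAD_CONST → push 1. Stack: [0, 33, 1]
BINARY_OP | → 33 | 1 = 33. Stack: [0, 33]
BINARY_OP + → 0 + 33 = 33. Stack: [33]
STORE_FAST s → s=33. Stack: []
LOAD_CONST → push 0. Stack: [0]
STORE_FAST i → i=0. Stack: []
LOAD_FAST i → push 0. Stack: [0]
LOAD_CONST → push 2. Stack: [0, 2]
COMPARE_OP bool(<) → 0 vs 2 = True. Stack: [True]
POP_JUMP_IF_FALSE → pop True; no jump. Stack: []
LOAD_FAST u → push 1. Stack: [1]
LOAD_CONST → push 3. Stack: [1, 3]
BINARY_OP >> → 1 >> 3 = 0. Stack: [0]
STORE_FAST u → u=0. Stack: []
LOAD_FAST_LOAD_FAST s,a → push 33,0. Stack: [33, 0]
BINARY_OP + → 33 + 0 = 33. Stack: [33]
STORE_FAST u → u=33. Stack: []
LOAD_FAST_LOAD_FAST u,u → push 33,33. Stack: [33, 33]
BINARY_OP + → 33 + 33 = 66. Stack: [66]
STORE_FAST u → u=66. Stack: []
LOAD_FAST i → push 0. Stack: [0]
LOAD_CONST → push 1. Stack: [0, 1]
BINARY_OP + → 0 + 1 = 1. Stack: [1]
STORE_FAST i → i=1. Stack: []
LOAD_FAST i → push 1. Stack: [1]
LOAD_CONST → push 2. Stack: [1, 2]
COMPARE_OP bool(<) → 1 vs 2 = True. Stack: [True]
POP_JUMP_IF_FALSE → pop True; no jump. Stack: []
LOAD_FAST u → push 66. Stack: [66]
LOAD_CONST → push 3. Stack: [66, 3]
BINARY_OP >> → 66 >> 3 = 8. Stack: [8]
STORE_FAST u → u=8. Stack: []
LOAD_FAST_LOAD_FAST s,a → push 33,0. Stack: [33, 0]
BINARY_OP + → 33 + 0 = 33. Stack: [33]
STORE_FAST u → u=33. Stack: []
LOAD_FAST_LOAD_FAST u,u → push 33,33. Stack: [33, 33]
BINARY_OP + → 33 + 33 = 66. Stack: [66]
STORE_FAST u → u=66. Stack: []
LOAD_FAST i → push 1. Stack: [1]
LOAD_CONST → push 1. Stack: [1, 1]
BINARY_OP + → 1 + 1 = 2. Stack: [2]
STORE_FAST i → i=2. Stack: []
LOAD_FAST i → push 2. Stack: [2]
LOAD_CONST → push 2. Stack: [2, 2]
COMPARE_OP bool(<) → 2 vs 2 = False. Stack: [False]
POP_JUMP_IF_FALSE → pop False; jump. Stack: []
LOAD_FAST u → push 66. Stack: [66]
RETURN_VALUE → return 66.

66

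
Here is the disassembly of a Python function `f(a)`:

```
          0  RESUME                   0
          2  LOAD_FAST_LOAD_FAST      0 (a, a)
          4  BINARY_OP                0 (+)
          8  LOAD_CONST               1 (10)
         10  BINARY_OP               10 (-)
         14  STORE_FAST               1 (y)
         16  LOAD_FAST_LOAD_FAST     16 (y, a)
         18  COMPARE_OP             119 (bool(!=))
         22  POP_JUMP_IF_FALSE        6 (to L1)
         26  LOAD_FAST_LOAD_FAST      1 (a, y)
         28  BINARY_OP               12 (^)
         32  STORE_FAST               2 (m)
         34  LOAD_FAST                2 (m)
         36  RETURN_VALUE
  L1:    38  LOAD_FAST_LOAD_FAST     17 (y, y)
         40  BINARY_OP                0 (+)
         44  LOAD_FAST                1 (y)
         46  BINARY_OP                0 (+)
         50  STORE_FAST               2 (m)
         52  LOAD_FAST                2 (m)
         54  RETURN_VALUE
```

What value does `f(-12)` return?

42

LOAD_FAST_LOAD_FAST a,a → push -12,-12. Stack: [-12, -12]
BINARY_OP + → -12 + -12 = -24. Stack: [-24]
LOAD_CONST → push 10. Stack: [-24, 10]
BINARY_OP - → -24 - 10 = -34. Stack: [-34]
STORE_FAST y → y=-34. Stack: []
LOAD_FAST_LOAD_FAST y,a → push -34,-12. Stack: [-34, -12]
COMPARE_OP bool(!=) → -34 vs -12 = True. Stack: [True]
POP_JUMP_IF_FALSE → pop True; no jump. Stack: []
LOAD_FAST_LOAD_FAST a,y → push -12,-34. Stack: [-12, -34]
BINARY_OP ^ → -12 ^ -34 = 42. Stack: [42]
STORE_FAST m → m=42. Stack: []
LOAD_FAST m → push 42. Stack: [42]
RETURN_VALUE → return 42.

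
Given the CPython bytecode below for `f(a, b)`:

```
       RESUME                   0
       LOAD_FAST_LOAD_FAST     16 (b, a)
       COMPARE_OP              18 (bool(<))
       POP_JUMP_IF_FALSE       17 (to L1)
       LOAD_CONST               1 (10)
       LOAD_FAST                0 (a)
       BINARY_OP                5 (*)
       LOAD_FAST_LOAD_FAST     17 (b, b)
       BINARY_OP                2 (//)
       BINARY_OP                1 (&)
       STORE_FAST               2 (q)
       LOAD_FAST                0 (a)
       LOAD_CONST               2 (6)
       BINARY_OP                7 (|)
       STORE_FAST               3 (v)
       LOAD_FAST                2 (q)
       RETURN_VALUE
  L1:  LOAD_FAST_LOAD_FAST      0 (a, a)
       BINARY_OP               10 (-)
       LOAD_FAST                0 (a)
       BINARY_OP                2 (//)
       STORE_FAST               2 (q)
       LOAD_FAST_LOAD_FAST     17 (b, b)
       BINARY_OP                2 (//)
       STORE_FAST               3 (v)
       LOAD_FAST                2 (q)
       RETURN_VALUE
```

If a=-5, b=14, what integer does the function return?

0

LOAD_FAST_LOAD_FAST b,a → push 14,-5. Stack: [14, -5]
COMPARE_OP bool(<) → 14 vs -5 = False. Stack: [False]
POP_JUMP_IF_FALSE → pop False; jump. Stack: []
LOAD_FAST_LOAD_FAST a,a → push -5,-5. Stack: [-5, -5]
BINARY_OP - → -5 - -5 = 0. Stack: [0]
LOAD_FAST a → push -5. Stack: [0, -5]
BINARY_OP // → 0 // -5 = 0. Stack: [0]
STORE_FAST q → q=0. Stack: []
LOAD_FAST_LOAD_FAST b,b → push 14,14. Stack: [14, 14]
BINARY_OP // → 14 // 14 = 1. Stack: [1]
STORE_FAST v → v=1. Stack: []
LOAD_FAST q → push 0. Stack: [0]
RETURN_VALUE → return 0.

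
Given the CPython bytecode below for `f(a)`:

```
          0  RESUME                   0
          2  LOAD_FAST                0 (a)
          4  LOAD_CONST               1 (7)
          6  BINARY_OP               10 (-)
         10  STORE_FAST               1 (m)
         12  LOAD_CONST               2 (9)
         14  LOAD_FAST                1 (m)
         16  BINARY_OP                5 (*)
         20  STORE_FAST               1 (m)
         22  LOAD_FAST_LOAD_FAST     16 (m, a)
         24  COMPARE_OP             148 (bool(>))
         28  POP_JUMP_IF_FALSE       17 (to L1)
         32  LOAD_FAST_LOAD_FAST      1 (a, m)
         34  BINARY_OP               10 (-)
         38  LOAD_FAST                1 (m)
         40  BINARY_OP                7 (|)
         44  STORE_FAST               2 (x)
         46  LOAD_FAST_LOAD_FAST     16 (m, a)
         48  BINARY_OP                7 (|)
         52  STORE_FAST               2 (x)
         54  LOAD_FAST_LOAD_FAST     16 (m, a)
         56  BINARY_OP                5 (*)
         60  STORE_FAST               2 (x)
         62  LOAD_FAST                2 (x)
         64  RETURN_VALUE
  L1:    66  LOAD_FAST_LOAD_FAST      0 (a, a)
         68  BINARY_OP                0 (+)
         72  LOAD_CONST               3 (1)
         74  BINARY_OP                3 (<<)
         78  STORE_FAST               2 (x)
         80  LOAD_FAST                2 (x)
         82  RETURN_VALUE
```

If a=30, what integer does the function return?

LOAD_FAST a → push 30. Stack: [30]
LOAD_CONST → push 7. Stack: [30, 7]
BINARY_OP - → 30 - 7 = 23. Stack: [23]
STORE_FAST m → m=23. Stack: []
LOAD_CONST → push 9. Stack: [9]
LOAD_FAST m → push 23. Stack: [9, 23]
BINARY_OP * → 9 * 23 = 207. Stack: [207]
STORE_FAST m → m=207. Stack: []
LOAD_FAST_LOAD_FAST m,a → push 207,30. Stack: [207, 30]
COMPARE_OP bool(>) → 207 vs 30 = True. Stack: [True]
POP_JUMP_IF_FALSE → pop True; no jump. Stack: []
LOAD_FAST_LOAD_FAST a,m → push 30,207. Stack: [30, 207]
BINARY_OP - → 30 - 207 = -177. Stack: [-177]
LOAD_FAST m → push 207. Stack: [-177, 207]
BINARY_OP | → -177 | 207 = -49. Stack: [-49]
STORE_FAST x → x=-49. Stack: []
LOAD_FAST_LOAD_FAST m,a → push 207,30. Stack: [207, 30]
BINARY_OP | → 207 | 30 = 223. Stack: [223]
STORE_FAST x → x=223. Stack: []
LOAD_FAST_LOAD_FAST m,a → push 207,30. Stack: [207, 30]
BINARY_OP * → 207 * 30 = 6210. Stack: [6210]
STORE_FAST x → x=6210. Stack: []
LOAD_FAST x → push 6210. Stack: [6210]
RETURN_VALUE → return 6210.

6210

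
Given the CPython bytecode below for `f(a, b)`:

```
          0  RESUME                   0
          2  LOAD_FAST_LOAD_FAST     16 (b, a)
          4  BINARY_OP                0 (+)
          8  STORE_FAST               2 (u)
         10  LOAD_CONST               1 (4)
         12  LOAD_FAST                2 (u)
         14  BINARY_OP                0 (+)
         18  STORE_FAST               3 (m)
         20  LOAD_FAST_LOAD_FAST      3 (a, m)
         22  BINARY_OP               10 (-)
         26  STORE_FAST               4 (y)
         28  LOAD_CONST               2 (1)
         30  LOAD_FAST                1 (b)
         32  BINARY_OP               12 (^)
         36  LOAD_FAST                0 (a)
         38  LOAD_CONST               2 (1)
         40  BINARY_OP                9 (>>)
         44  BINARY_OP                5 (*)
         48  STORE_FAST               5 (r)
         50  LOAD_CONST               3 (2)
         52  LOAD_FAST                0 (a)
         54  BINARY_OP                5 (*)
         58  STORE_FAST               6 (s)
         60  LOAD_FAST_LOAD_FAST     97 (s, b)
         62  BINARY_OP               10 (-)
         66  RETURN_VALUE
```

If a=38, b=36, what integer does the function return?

40

LOAD_FAST_LOAD_FAST b,a → push 36,38. Stack: [36, 38]
BINARY_OP + → 36 + 38 = 74. Stack: [74]
STORE_FAST u → u=74. Stack: []
LOAD_CONST → push 4. Stack: [4]
LOAD_FAST u → push 74. Stack: [4, 74]
BINARY_OP + → 4 + 74 = 78. Stack: [78]
STORE_FAST m → m=78. Stack: []
LOAD_FAST_LOAD_FAST a,m → push 38,78. Stack: [38, 78]
BINARY_OP - → 38 - 78 = -40. Stack: [-40]
STORE_FAST y → y=-40. Stack: []
LOAD_CONST → push 1. Stack: [1]
LOAD_FAST b → push 36. Stack: [1, 36]
BINARY_OP ^ → 1 ^ 36 = 37. Stack: [37]
LOAD_FAST a → push 38. Stack: [37, 38]
LOAD_CONST → push 1. Stack: [37, 38, 1]
BINARY_OP >> → 38 >> 1 = 19. Stack: [37, 19]
BINARY_OP * → 37 * 19 = 703. Stack: [703]
STORE_FAST r → r=703. Stack: []
LOAD_CONST → push 2. Stack: [2]
LOAD_FAST a → push 38. Stack: [2, 38]
BINARY_OP * → 2 * 38 = 76. Stack: [76]
STORE_FAST s → s=76. Stack: []
LOAD_FAST_LOAD_FAST s,b → push 76,36. Stack: [76, 36]
BINARY_OP - → 76 - 36 = 40. Stack: [40]
RETURN_VALUE → return 40.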